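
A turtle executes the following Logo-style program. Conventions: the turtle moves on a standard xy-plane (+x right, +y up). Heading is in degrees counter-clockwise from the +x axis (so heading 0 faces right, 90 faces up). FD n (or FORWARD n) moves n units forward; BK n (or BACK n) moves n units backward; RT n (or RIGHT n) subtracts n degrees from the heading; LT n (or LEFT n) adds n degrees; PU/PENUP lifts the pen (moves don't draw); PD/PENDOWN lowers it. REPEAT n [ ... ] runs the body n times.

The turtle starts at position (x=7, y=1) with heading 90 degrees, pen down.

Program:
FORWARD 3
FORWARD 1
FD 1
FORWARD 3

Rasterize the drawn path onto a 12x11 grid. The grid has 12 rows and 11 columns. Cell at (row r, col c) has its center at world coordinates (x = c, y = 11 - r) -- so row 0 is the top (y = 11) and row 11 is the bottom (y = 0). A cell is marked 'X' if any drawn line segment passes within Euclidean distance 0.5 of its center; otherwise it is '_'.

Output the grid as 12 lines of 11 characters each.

Answer: ___________
___________
_______X___
_______X___
_______X___
_______X___
_______X___
_______X___
_______X___
_______X___
_______X___
___________

Derivation:
Segment 0: (7,1) -> (7,4)
Segment 1: (7,4) -> (7,5)
Segment 2: (7,5) -> (7,6)
Segment 3: (7,6) -> (7,9)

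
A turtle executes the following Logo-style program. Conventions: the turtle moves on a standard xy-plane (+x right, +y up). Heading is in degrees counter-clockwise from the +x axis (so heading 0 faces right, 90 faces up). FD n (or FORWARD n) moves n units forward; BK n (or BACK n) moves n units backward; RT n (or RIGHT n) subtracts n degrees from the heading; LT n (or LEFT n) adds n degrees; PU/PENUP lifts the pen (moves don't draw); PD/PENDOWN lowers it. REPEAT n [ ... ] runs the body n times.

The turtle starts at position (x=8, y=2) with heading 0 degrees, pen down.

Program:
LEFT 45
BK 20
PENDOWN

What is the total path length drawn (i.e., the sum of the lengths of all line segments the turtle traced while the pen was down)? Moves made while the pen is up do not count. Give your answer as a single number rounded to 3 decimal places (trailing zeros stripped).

Answer: 20

Derivation:
Executing turtle program step by step:
Start: pos=(8,2), heading=0, pen down
LT 45: heading 0 -> 45
BK 20: (8,2) -> (-6.142,-12.142) [heading=45, draw]
PD: pen down
Final: pos=(-6.142,-12.142), heading=45, 1 segment(s) drawn

Segment lengths:
  seg 1: (8,2) -> (-6.142,-12.142), length = 20
Total = 20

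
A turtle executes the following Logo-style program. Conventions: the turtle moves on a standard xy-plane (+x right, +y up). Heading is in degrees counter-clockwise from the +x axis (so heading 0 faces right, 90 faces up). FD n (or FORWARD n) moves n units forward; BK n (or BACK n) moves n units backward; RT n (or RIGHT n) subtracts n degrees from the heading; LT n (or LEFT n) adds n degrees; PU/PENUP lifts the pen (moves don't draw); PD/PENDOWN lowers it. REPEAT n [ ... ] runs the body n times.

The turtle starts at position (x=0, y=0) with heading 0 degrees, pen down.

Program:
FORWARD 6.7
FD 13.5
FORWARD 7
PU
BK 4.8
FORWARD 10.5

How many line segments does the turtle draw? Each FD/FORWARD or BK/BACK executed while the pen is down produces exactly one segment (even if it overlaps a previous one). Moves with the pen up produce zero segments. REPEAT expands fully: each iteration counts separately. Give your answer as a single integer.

Answer: 3

Derivation:
Executing turtle program step by step:
Start: pos=(0,0), heading=0, pen down
FD 6.7: (0,0) -> (6.7,0) [heading=0, draw]
FD 13.5: (6.7,0) -> (20.2,0) [heading=0, draw]
FD 7: (20.2,0) -> (27.2,0) [heading=0, draw]
PU: pen up
BK 4.8: (27.2,0) -> (22.4,0) [heading=0, move]
FD 10.5: (22.4,0) -> (32.9,0) [heading=0, move]
Final: pos=(32.9,0), heading=0, 3 segment(s) drawn
Segments drawn: 3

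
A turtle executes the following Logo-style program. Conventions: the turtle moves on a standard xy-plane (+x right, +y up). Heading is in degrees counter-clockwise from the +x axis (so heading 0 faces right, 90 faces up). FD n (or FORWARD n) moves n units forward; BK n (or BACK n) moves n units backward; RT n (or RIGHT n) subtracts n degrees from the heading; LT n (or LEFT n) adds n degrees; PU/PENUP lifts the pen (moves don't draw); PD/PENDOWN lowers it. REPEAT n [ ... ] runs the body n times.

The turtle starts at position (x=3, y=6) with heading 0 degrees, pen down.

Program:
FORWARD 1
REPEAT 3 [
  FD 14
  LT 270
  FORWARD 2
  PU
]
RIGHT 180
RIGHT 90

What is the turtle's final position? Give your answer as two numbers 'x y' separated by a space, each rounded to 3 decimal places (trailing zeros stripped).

Answer: 2 -8

Derivation:
Executing turtle program step by step:
Start: pos=(3,6), heading=0, pen down
FD 1: (3,6) -> (4,6) [heading=0, draw]
REPEAT 3 [
  -- iteration 1/3 --
  FD 14: (4,6) -> (18,6) [heading=0, draw]
  LT 270: heading 0 -> 270
  FD 2: (18,6) -> (18,4) [heading=270, draw]
  PU: pen up
  -- iteration 2/3 --
  FD 14: (18,4) -> (18,-10) [heading=270, move]
  LT 270: heading 270 -> 180
  FD 2: (18,-10) -> (16,-10) [heading=180, move]
  PU: pen up
  -- iteration 3/3 --
  FD 14: (16,-10) -> (2,-10) [heading=180, move]
  LT 270: heading 180 -> 90
  FD 2: (2,-10) -> (2,-8) [heading=90, move]
  PU: pen up
]
RT 180: heading 90 -> 270
RT 90: heading 270 -> 180
Final: pos=(2,-8), heading=180, 3 segment(s) drawn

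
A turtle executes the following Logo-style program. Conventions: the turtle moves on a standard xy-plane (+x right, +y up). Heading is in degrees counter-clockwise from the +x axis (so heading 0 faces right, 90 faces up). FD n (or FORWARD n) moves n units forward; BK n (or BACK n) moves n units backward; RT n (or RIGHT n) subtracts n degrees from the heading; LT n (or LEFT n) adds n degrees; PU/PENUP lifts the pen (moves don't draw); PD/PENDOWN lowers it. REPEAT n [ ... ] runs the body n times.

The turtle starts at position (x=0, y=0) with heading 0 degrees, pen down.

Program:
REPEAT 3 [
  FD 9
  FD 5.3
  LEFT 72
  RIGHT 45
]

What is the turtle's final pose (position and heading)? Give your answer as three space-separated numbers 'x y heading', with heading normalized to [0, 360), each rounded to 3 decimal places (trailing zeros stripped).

Answer: 35.447 18.061 81

Derivation:
Executing turtle program step by step:
Start: pos=(0,0), heading=0, pen down
REPEAT 3 [
  -- iteration 1/3 --
  FD 9: (0,0) -> (9,0) [heading=0, draw]
  FD 5.3: (9,0) -> (14.3,0) [heading=0, draw]
  LT 72: heading 0 -> 72
  RT 45: heading 72 -> 27
  -- iteration 2/3 --
  FD 9: (14.3,0) -> (22.319,4.086) [heading=27, draw]
  FD 5.3: (22.319,4.086) -> (27.041,6.492) [heading=27, draw]
  LT 72: heading 27 -> 99
  RT 45: heading 99 -> 54
  -- iteration 3/3 --
  FD 9: (27.041,6.492) -> (32.331,13.773) [heading=54, draw]
  FD 5.3: (32.331,13.773) -> (35.447,18.061) [heading=54, draw]
  LT 72: heading 54 -> 126
  RT 45: heading 126 -> 81
]
Final: pos=(35.447,18.061), heading=81, 6 segment(s) drawn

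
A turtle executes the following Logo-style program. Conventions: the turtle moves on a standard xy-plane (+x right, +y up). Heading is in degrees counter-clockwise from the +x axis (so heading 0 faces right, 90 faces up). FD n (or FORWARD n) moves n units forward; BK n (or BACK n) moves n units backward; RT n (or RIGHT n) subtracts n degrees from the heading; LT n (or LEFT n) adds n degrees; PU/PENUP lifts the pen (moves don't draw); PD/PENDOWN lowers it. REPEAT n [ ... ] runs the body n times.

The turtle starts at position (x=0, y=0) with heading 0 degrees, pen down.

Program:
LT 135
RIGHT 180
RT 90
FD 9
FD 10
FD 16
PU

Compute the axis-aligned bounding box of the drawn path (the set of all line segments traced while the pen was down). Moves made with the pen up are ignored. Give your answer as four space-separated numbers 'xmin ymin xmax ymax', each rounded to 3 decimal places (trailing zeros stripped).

Executing turtle program step by step:
Start: pos=(0,0), heading=0, pen down
LT 135: heading 0 -> 135
RT 180: heading 135 -> 315
RT 90: heading 315 -> 225
FD 9: (0,0) -> (-6.364,-6.364) [heading=225, draw]
FD 10: (-6.364,-6.364) -> (-13.435,-13.435) [heading=225, draw]
FD 16: (-13.435,-13.435) -> (-24.749,-24.749) [heading=225, draw]
PU: pen up
Final: pos=(-24.749,-24.749), heading=225, 3 segment(s) drawn

Segment endpoints: x in {-24.749, -13.435, -6.364, 0}, y in {-24.749, -13.435, -6.364, 0}
xmin=-24.749, ymin=-24.749, xmax=0, ymax=0

Answer: -24.749 -24.749 0 0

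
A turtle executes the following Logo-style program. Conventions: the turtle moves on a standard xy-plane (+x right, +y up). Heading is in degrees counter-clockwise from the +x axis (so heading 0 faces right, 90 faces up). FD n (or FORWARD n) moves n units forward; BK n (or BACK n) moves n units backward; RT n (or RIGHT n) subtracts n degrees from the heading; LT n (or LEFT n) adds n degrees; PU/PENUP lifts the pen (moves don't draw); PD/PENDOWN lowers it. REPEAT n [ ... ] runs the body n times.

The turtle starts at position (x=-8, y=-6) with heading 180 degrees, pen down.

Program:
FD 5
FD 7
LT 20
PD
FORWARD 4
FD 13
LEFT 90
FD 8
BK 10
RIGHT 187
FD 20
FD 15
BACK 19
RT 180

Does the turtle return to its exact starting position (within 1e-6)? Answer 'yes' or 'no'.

Answer: no

Derivation:
Executing turtle program step by step:
Start: pos=(-8,-6), heading=180, pen down
FD 5: (-8,-6) -> (-13,-6) [heading=180, draw]
FD 7: (-13,-6) -> (-20,-6) [heading=180, draw]
LT 20: heading 180 -> 200
PD: pen down
FD 4: (-20,-6) -> (-23.759,-7.368) [heading=200, draw]
FD 13: (-23.759,-7.368) -> (-35.975,-11.814) [heading=200, draw]
LT 90: heading 200 -> 290
FD 8: (-35.975,-11.814) -> (-33.239,-19.332) [heading=290, draw]
BK 10: (-33.239,-19.332) -> (-36.659,-9.935) [heading=290, draw]
RT 187: heading 290 -> 103
FD 20: (-36.659,-9.935) -> (-41.158,9.552) [heading=103, draw]
FD 15: (-41.158,9.552) -> (-44.532,24.168) [heading=103, draw]
BK 19: (-44.532,24.168) -> (-40.258,5.655) [heading=103, draw]
RT 180: heading 103 -> 283
Final: pos=(-40.258,5.655), heading=283, 9 segment(s) drawn

Start position: (-8, -6)
Final position: (-40.258, 5.655)
Distance = 34.299; >= 1e-6 -> NOT closed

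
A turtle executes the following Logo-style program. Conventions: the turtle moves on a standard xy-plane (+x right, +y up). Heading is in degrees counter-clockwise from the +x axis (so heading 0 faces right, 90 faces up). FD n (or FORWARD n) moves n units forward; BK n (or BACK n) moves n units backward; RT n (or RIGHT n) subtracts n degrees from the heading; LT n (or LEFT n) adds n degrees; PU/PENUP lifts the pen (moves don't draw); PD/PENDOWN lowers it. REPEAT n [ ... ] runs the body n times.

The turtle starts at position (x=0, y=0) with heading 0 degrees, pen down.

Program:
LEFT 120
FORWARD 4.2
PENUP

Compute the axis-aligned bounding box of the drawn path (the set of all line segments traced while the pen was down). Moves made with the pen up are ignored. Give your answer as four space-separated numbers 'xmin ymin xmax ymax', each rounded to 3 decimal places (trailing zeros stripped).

Answer: -2.1 0 0 3.637

Derivation:
Executing turtle program step by step:
Start: pos=(0,0), heading=0, pen down
LT 120: heading 0 -> 120
FD 4.2: (0,0) -> (-2.1,3.637) [heading=120, draw]
PU: pen up
Final: pos=(-2.1,3.637), heading=120, 1 segment(s) drawn

Segment endpoints: x in {-2.1, 0}, y in {0, 3.637}
xmin=-2.1, ymin=0, xmax=0, ymax=3.637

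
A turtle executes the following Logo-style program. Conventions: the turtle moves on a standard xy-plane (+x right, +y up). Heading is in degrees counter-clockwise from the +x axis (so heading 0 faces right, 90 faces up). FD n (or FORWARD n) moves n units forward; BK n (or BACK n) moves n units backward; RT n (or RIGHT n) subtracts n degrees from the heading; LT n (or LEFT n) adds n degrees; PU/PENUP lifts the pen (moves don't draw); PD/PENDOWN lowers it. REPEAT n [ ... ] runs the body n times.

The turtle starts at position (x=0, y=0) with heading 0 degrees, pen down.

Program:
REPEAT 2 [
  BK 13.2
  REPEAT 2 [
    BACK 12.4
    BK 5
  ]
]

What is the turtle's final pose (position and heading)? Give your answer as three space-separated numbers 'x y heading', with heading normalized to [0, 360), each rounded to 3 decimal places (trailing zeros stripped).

Executing turtle program step by step:
Start: pos=(0,0), heading=0, pen down
REPEAT 2 [
  -- iteration 1/2 --
  BK 13.2: (0,0) -> (-13.2,0) [heading=0, draw]
  REPEAT 2 [
    -- iteration 1/2 --
    BK 12.4: (-13.2,0) -> (-25.6,0) [heading=0, draw]
    BK 5: (-25.6,0) -> (-30.6,0) [heading=0, draw]
    -- iteration 2/2 --
    BK 12.4: (-30.6,0) -> (-43,0) [heading=0, draw]
    BK 5: (-43,0) -> (-48,0) [heading=0, draw]
  ]
  -- iteration 2/2 --
  BK 13.2: (-48,0) -> (-61.2,0) [heading=0, draw]
  REPEAT 2 [
    -- iteration 1/2 --
    BK 12.4: (-61.2,0) -> (-73.6,0) [heading=0, draw]
    BK 5: (-73.6,0) -> (-78.6,0) [heading=0, draw]
    -- iteration 2/2 --
    BK 12.4: (-78.6,0) -> (-91,0) [heading=0, draw]
    BK 5: (-91,0) -> (-96,0) [heading=0, draw]
  ]
]
Final: pos=(-96,0), heading=0, 10 segment(s) drawn

Answer: -96 0 0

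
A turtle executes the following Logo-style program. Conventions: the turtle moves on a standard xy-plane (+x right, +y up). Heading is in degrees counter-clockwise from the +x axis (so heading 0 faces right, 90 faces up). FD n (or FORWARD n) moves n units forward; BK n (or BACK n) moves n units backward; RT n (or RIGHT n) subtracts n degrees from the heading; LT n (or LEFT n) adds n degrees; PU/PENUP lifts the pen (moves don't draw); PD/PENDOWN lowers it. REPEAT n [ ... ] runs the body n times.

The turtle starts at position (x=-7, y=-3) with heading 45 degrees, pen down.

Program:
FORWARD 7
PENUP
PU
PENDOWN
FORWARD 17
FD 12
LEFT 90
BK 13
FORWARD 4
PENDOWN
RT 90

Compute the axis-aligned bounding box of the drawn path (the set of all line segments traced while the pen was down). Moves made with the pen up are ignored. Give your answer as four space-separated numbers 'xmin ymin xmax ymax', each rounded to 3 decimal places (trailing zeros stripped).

Executing turtle program step by step:
Start: pos=(-7,-3), heading=45, pen down
FD 7: (-7,-3) -> (-2.05,1.95) [heading=45, draw]
PU: pen up
PU: pen up
PD: pen down
FD 17: (-2.05,1.95) -> (9.971,13.971) [heading=45, draw]
FD 12: (9.971,13.971) -> (18.456,22.456) [heading=45, draw]
LT 90: heading 45 -> 135
BK 13: (18.456,22.456) -> (27.648,13.263) [heading=135, draw]
FD 4: (27.648,13.263) -> (24.82,16.092) [heading=135, draw]
PD: pen down
RT 90: heading 135 -> 45
Final: pos=(24.82,16.092), heading=45, 5 segment(s) drawn

Segment endpoints: x in {-7, -2.05, 9.971, 18.456, 24.82, 27.648}, y in {-3, 1.95, 13.263, 13.971, 16.092, 22.456}
xmin=-7, ymin=-3, xmax=27.648, ymax=22.456

Answer: -7 -3 27.648 22.456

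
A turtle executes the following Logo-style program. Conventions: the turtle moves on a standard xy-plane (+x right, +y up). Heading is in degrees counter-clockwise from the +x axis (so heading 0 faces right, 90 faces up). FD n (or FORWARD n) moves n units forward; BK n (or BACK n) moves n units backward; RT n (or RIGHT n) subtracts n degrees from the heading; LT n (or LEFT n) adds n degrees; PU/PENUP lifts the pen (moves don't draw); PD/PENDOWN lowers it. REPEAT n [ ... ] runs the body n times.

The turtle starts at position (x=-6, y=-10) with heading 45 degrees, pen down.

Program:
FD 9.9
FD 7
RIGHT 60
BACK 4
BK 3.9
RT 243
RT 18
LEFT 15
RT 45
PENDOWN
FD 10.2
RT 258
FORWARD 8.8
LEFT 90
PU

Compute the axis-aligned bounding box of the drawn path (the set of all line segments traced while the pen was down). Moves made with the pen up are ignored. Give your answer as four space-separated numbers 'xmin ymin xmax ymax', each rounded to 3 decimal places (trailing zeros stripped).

Executing turtle program step by step:
Start: pos=(-6,-10), heading=45, pen down
FD 9.9: (-6,-10) -> (1,-3) [heading=45, draw]
FD 7: (1,-3) -> (5.95,1.95) [heading=45, draw]
RT 60: heading 45 -> 345
BK 4: (5.95,1.95) -> (2.086,2.985) [heading=345, draw]
BK 3.9: (2.086,2.985) -> (-1.681,3.995) [heading=345, draw]
RT 243: heading 345 -> 102
RT 18: heading 102 -> 84
LT 15: heading 84 -> 99
RT 45: heading 99 -> 54
PD: pen down
FD 10.2: (-1.681,3.995) -> (4.315,12.247) [heading=54, draw]
RT 258: heading 54 -> 156
FD 8.8: (4.315,12.247) -> (-3.724,15.826) [heading=156, draw]
LT 90: heading 156 -> 246
PU: pen up
Final: pos=(-3.724,15.826), heading=246, 6 segment(s) drawn

Segment endpoints: x in {-6, -3.724, -1.681, 1, 2.086, 4.315, 5.95}, y in {-10, -3, 1.95, 2.985, 3.995, 12.247, 15.826}
xmin=-6, ymin=-10, xmax=5.95, ymax=15.826

Answer: -6 -10 5.95 15.826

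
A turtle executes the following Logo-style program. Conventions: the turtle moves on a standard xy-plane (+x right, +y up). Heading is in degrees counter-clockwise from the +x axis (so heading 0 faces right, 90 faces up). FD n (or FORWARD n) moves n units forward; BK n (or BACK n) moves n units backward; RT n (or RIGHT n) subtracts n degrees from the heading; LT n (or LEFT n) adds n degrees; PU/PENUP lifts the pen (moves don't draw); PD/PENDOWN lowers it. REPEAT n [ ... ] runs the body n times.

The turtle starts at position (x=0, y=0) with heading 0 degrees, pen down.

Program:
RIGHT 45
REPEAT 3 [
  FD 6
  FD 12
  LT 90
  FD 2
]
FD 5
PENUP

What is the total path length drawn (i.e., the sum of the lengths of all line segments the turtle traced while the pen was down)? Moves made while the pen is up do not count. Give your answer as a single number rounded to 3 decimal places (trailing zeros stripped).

Answer: 65

Derivation:
Executing turtle program step by step:
Start: pos=(0,0), heading=0, pen down
RT 45: heading 0 -> 315
REPEAT 3 [
  -- iteration 1/3 --
  FD 6: (0,0) -> (4.243,-4.243) [heading=315, draw]
  FD 12: (4.243,-4.243) -> (12.728,-12.728) [heading=315, draw]
  LT 90: heading 315 -> 45
  FD 2: (12.728,-12.728) -> (14.142,-11.314) [heading=45, draw]
  -- iteration 2/3 --
  FD 6: (14.142,-11.314) -> (18.385,-7.071) [heading=45, draw]
  FD 12: (18.385,-7.071) -> (26.87,1.414) [heading=45, draw]
  LT 90: heading 45 -> 135
  FD 2: (26.87,1.414) -> (25.456,2.828) [heading=135, draw]
  -- iteration 3/3 --
  FD 6: (25.456,2.828) -> (21.213,7.071) [heading=135, draw]
  FD 12: (21.213,7.071) -> (12.728,15.556) [heading=135, draw]
  LT 90: heading 135 -> 225
  FD 2: (12.728,15.556) -> (11.314,14.142) [heading=225, draw]
]
FD 5: (11.314,14.142) -> (7.778,10.607) [heading=225, draw]
PU: pen up
Final: pos=(7.778,10.607), heading=225, 10 segment(s) drawn

Segment lengths:
  seg 1: (0,0) -> (4.243,-4.243), length = 6
  seg 2: (4.243,-4.243) -> (12.728,-12.728), length = 12
  seg 3: (12.728,-12.728) -> (14.142,-11.314), length = 2
  seg 4: (14.142,-11.314) -> (18.385,-7.071), length = 6
  seg 5: (18.385,-7.071) -> (26.87,1.414), length = 12
  seg 6: (26.87,1.414) -> (25.456,2.828), length = 2
  seg 7: (25.456,2.828) -> (21.213,7.071), length = 6
  seg 8: (21.213,7.071) -> (12.728,15.556), length = 12
  seg 9: (12.728,15.556) -> (11.314,14.142), length = 2
  seg 10: (11.314,14.142) -> (7.778,10.607), length = 5
Total = 65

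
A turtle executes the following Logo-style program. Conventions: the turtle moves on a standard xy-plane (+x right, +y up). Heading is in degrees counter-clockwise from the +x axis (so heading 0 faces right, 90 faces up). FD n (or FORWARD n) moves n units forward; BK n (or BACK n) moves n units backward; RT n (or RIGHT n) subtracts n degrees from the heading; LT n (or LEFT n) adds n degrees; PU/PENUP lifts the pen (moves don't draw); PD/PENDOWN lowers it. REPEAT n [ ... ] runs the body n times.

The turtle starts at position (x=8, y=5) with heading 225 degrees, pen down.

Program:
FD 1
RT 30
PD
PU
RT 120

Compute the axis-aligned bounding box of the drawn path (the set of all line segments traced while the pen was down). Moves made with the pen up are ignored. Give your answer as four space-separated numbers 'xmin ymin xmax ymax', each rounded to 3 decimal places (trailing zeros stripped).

Executing turtle program step by step:
Start: pos=(8,5), heading=225, pen down
FD 1: (8,5) -> (7.293,4.293) [heading=225, draw]
RT 30: heading 225 -> 195
PD: pen down
PU: pen up
RT 120: heading 195 -> 75
Final: pos=(7.293,4.293), heading=75, 1 segment(s) drawn

Segment endpoints: x in {7.293, 8}, y in {4.293, 5}
xmin=7.293, ymin=4.293, xmax=8, ymax=5

Answer: 7.293 4.293 8 5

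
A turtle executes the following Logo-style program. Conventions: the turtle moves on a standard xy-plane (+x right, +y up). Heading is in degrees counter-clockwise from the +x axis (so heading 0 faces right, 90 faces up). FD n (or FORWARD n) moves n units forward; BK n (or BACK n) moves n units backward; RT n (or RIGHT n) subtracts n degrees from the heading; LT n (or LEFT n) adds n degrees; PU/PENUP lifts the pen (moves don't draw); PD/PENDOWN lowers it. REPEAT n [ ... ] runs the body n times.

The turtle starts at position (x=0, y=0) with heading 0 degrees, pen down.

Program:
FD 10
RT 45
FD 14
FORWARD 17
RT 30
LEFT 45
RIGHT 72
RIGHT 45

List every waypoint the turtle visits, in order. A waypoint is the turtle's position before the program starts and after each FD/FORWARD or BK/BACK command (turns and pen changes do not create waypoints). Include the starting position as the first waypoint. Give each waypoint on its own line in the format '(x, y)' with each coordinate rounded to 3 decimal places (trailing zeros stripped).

Answer: (0, 0)
(10, 0)
(19.899, -9.899)
(31.92, -21.92)

Derivation:
Executing turtle program step by step:
Start: pos=(0,0), heading=0, pen down
FD 10: (0,0) -> (10,0) [heading=0, draw]
RT 45: heading 0 -> 315
FD 14: (10,0) -> (19.899,-9.899) [heading=315, draw]
FD 17: (19.899,-9.899) -> (31.92,-21.92) [heading=315, draw]
RT 30: heading 315 -> 285
LT 45: heading 285 -> 330
RT 72: heading 330 -> 258
RT 45: heading 258 -> 213
Final: pos=(31.92,-21.92), heading=213, 3 segment(s) drawn
Waypoints (4 total):
(0, 0)
(10, 0)
(19.899, -9.899)
(31.92, -21.92)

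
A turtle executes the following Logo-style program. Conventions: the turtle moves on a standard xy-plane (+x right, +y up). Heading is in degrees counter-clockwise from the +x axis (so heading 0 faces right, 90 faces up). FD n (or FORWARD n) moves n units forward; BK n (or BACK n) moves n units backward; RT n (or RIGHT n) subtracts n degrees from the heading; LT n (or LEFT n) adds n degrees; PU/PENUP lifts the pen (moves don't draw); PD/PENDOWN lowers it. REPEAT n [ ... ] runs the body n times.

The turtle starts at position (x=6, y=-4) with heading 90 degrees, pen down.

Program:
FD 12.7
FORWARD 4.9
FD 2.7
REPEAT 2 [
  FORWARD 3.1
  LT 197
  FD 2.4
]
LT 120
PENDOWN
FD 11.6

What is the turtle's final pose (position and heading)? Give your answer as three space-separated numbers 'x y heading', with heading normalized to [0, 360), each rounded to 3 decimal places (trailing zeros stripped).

Answer: 1.181 5.704 244

Derivation:
Executing turtle program step by step:
Start: pos=(6,-4), heading=90, pen down
FD 12.7: (6,-4) -> (6,8.7) [heading=90, draw]
FD 4.9: (6,8.7) -> (6,13.6) [heading=90, draw]
FD 2.7: (6,13.6) -> (6,16.3) [heading=90, draw]
REPEAT 2 [
  -- iteration 1/2 --
  FD 3.1: (6,16.3) -> (6,19.4) [heading=90, draw]
  LT 197: heading 90 -> 287
  FD 2.4: (6,19.4) -> (6.702,17.105) [heading=287, draw]
  -- iteration 2/2 --
  FD 3.1: (6.702,17.105) -> (7.608,14.14) [heading=287, draw]
  LT 197: heading 287 -> 124
  FD 2.4: (7.608,14.14) -> (6.266,16.13) [heading=124, draw]
]
LT 120: heading 124 -> 244
PD: pen down
FD 11.6: (6.266,16.13) -> (1.181,5.704) [heading=244, draw]
Final: pos=(1.181,5.704), heading=244, 8 segment(s) drawn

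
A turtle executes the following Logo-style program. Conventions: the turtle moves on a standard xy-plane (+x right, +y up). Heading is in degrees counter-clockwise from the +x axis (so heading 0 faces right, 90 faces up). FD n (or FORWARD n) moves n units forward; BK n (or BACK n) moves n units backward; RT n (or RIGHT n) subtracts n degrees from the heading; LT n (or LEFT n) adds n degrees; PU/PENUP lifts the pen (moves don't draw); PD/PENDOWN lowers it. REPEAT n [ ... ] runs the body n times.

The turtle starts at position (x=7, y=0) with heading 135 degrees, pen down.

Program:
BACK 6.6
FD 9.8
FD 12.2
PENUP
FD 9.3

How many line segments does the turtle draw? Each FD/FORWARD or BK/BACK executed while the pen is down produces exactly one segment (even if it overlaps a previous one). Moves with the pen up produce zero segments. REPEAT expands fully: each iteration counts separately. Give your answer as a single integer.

Executing turtle program step by step:
Start: pos=(7,0), heading=135, pen down
BK 6.6: (7,0) -> (11.667,-4.667) [heading=135, draw]
FD 9.8: (11.667,-4.667) -> (4.737,2.263) [heading=135, draw]
FD 12.2: (4.737,2.263) -> (-3.889,10.889) [heading=135, draw]
PU: pen up
FD 9.3: (-3.889,10.889) -> (-10.466,17.466) [heading=135, move]
Final: pos=(-10.466,17.466), heading=135, 3 segment(s) drawn
Segments drawn: 3

Answer: 3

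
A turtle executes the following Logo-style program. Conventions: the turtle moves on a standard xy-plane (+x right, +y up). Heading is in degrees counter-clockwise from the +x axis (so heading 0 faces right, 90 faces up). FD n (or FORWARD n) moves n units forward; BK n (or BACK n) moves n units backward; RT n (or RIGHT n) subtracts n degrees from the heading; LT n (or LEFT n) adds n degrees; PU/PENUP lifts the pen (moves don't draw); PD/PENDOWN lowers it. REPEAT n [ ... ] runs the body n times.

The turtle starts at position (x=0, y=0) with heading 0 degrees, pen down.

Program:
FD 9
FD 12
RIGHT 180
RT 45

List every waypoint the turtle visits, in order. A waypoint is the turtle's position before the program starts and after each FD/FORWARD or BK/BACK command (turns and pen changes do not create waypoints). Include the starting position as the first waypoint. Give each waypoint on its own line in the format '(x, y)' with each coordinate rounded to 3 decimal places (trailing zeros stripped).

Answer: (0, 0)
(9, 0)
(21, 0)

Derivation:
Executing turtle program step by step:
Start: pos=(0,0), heading=0, pen down
FD 9: (0,0) -> (9,0) [heading=0, draw]
FD 12: (9,0) -> (21,0) [heading=0, draw]
RT 180: heading 0 -> 180
RT 45: heading 180 -> 135
Final: pos=(21,0), heading=135, 2 segment(s) drawn
Waypoints (3 total):
(0, 0)
(9, 0)
(21, 0)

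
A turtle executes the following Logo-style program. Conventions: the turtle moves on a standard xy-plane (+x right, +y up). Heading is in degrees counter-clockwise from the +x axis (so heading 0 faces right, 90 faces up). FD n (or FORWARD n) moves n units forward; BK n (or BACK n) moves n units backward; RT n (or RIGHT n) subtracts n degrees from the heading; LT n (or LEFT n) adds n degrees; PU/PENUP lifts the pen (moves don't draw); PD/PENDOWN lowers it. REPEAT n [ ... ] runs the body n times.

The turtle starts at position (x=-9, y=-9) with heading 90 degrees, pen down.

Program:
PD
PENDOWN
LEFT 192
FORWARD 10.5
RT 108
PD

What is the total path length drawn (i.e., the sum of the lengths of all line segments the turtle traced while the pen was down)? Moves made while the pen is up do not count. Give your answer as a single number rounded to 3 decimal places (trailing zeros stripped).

Executing turtle program step by step:
Start: pos=(-9,-9), heading=90, pen down
PD: pen down
PD: pen down
LT 192: heading 90 -> 282
FD 10.5: (-9,-9) -> (-6.817,-19.271) [heading=282, draw]
RT 108: heading 282 -> 174
PD: pen down
Final: pos=(-6.817,-19.271), heading=174, 1 segment(s) drawn

Segment lengths:
  seg 1: (-9,-9) -> (-6.817,-19.271), length = 10.5
Total = 10.5

Answer: 10.5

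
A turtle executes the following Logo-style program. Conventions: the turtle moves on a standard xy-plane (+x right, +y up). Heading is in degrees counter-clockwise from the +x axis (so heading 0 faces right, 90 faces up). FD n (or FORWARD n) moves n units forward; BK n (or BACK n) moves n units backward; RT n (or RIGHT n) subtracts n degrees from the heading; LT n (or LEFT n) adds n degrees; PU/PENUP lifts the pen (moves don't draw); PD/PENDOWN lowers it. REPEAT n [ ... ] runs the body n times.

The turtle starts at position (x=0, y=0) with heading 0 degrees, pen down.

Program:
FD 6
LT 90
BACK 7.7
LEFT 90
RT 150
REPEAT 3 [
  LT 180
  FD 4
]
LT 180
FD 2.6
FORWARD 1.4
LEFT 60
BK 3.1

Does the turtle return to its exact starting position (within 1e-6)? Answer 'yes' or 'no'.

Executing turtle program step by step:
Start: pos=(0,0), heading=0, pen down
FD 6: (0,0) -> (6,0) [heading=0, draw]
LT 90: heading 0 -> 90
BK 7.7: (6,0) -> (6,-7.7) [heading=90, draw]
LT 90: heading 90 -> 180
RT 150: heading 180 -> 30
REPEAT 3 [
  -- iteration 1/3 --
  LT 180: heading 30 -> 210
  FD 4: (6,-7.7) -> (2.536,-9.7) [heading=210, draw]
  -- iteration 2/3 --
  LT 180: heading 210 -> 30
  FD 4: (2.536,-9.7) -> (6,-7.7) [heading=30, draw]
  -- iteration 3/3 --
  LT 180: heading 30 -> 210
  FD 4: (6,-7.7) -> (2.536,-9.7) [heading=210, draw]
]
LT 180: heading 210 -> 30
FD 2.6: (2.536,-9.7) -> (4.788,-8.4) [heading=30, draw]
FD 1.4: (4.788,-8.4) -> (6,-7.7) [heading=30, draw]
LT 60: heading 30 -> 90
BK 3.1: (6,-7.7) -> (6,-10.8) [heading=90, draw]
Final: pos=(6,-10.8), heading=90, 8 segment(s) drawn

Start position: (0, 0)
Final position: (6, -10.8)
Distance = 12.355; >= 1e-6 -> NOT closed

Answer: no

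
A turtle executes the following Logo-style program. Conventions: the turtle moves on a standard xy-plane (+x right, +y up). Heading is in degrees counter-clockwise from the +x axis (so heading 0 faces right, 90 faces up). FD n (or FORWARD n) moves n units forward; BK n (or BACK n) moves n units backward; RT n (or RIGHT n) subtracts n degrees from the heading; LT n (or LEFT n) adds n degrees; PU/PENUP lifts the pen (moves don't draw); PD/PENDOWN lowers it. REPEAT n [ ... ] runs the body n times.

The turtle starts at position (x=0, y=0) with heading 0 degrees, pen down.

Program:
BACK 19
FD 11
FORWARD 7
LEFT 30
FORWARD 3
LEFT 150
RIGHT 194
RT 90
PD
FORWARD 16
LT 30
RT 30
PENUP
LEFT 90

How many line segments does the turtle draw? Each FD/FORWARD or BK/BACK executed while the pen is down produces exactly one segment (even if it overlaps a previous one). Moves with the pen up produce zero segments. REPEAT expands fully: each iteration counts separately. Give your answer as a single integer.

Answer: 5

Derivation:
Executing turtle program step by step:
Start: pos=(0,0), heading=0, pen down
BK 19: (0,0) -> (-19,0) [heading=0, draw]
FD 11: (-19,0) -> (-8,0) [heading=0, draw]
FD 7: (-8,0) -> (-1,0) [heading=0, draw]
LT 30: heading 0 -> 30
FD 3: (-1,0) -> (1.598,1.5) [heading=30, draw]
LT 150: heading 30 -> 180
RT 194: heading 180 -> 346
RT 90: heading 346 -> 256
PD: pen down
FD 16: (1.598,1.5) -> (-2.273,-14.025) [heading=256, draw]
LT 30: heading 256 -> 286
RT 30: heading 286 -> 256
PU: pen up
LT 90: heading 256 -> 346
Final: pos=(-2.273,-14.025), heading=346, 5 segment(s) drawn
Segments drawn: 5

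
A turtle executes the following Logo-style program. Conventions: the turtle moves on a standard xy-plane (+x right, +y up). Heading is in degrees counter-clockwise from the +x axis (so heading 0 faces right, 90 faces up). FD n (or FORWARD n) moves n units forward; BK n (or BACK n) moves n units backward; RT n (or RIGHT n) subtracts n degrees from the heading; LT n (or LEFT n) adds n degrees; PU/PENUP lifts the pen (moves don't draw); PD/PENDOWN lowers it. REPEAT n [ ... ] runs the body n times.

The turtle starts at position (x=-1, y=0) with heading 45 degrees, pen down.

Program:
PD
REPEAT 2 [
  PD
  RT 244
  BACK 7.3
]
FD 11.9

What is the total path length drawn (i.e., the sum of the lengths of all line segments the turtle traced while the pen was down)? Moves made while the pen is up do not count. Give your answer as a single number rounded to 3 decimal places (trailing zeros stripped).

Executing turtle program step by step:
Start: pos=(-1,0), heading=45, pen down
PD: pen down
REPEAT 2 [
  -- iteration 1/2 --
  PD: pen down
  RT 244: heading 45 -> 161
  BK 7.3: (-1,0) -> (5.902,-2.377) [heading=161, draw]
  -- iteration 2/2 --
  PD: pen down
  RT 244: heading 161 -> 277
  BK 7.3: (5.902,-2.377) -> (5.013,4.869) [heading=277, draw]
]
FD 11.9: (5.013,4.869) -> (6.463,-6.942) [heading=277, draw]
Final: pos=(6.463,-6.942), heading=277, 3 segment(s) drawn

Segment lengths:
  seg 1: (-1,0) -> (5.902,-2.377), length = 7.3
  seg 2: (5.902,-2.377) -> (5.013,4.869), length = 7.3
  seg 3: (5.013,4.869) -> (6.463,-6.942), length = 11.9
Total = 26.5

Answer: 26.5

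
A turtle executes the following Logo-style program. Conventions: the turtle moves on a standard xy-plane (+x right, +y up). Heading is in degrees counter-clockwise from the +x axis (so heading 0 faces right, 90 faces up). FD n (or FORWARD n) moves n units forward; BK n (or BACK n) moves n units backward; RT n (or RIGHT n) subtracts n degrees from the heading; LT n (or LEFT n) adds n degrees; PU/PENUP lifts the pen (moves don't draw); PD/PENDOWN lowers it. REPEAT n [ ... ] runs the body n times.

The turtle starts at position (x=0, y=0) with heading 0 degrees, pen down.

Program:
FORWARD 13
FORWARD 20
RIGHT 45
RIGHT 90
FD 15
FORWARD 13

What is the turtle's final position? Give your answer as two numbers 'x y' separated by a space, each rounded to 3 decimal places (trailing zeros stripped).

Answer: 13.201 -19.799

Derivation:
Executing turtle program step by step:
Start: pos=(0,0), heading=0, pen down
FD 13: (0,0) -> (13,0) [heading=0, draw]
FD 20: (13,0) -> (33,0) [heading=0, draw]
RT 45: heading 0 -> 315
RT 90: heading 315 -> 225
FD 15: (33,0) -> (22.393,-10.607) [heading=225, draw]
FD 13: (22.393,-10.607) -> (13.201,-19.799) [heading=225, draw]
Final: pos=(13.201,-19.799), heading=225, 4 segment(s) drawn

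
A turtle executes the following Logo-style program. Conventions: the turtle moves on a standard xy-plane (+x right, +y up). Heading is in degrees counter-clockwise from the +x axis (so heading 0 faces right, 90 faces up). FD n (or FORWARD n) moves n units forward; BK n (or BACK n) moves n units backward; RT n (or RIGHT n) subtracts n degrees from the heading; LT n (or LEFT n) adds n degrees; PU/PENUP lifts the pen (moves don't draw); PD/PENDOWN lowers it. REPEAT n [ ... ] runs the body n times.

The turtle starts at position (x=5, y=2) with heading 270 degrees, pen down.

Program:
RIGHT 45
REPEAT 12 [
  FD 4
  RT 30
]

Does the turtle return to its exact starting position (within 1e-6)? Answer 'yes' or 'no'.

Executing turtle program step by step:
Start: pos=(5,2), heading=270, pen down
RT 45: heading 270 -> 225
REPEAT 12 [
  -- iteration 1/12 --
  FD 4: (5,2) -> (2.172,-0.828) [heading=225, draw]
  RT 30: heading 225 -> 195
  -- iteration 2/12 --
  FD 4: (2.172,-0.828) -> (-1.692,-1.864) [heading=195, draw]
  RT 30: heading 195 -> 165
  -- iteration 3/12 --
  FD 4: (-1.692,-1.864) -> (-5.556,-0.828) [heading=165, draw]
  RT 30: heading 165 -> 135
  -- iteration 4/12 --
  FD 4: (-5.556,-0.828) -> (-8.384,2) [heading=135, draw]
  RT 30: heading 135 -> 105
  -- iteration 5/12 --
  FD 4: (-8.384,2) -> (-9.42,5.864) [heading=105, draw]
  RT 30: heading 105 -> 75
  -- iteration 6/12 --
  FD 4: (-9.42,5.864) -> (-8.384,9.727) [heading=75, draw]
  RT 30: heading 75 -> 45
  -- iteration 7/12 --
  FD 4: (-8.384,9.727) -> (-5.556,12.556) [heading=45, draw]
  RT 30: heading 45 -> 15
  -- iteration 8/12 --
  FD 4: (-5.556,12.556) -> (-1.692,13.591) [heading=15, draw]
  RT 30: heading 15 -> 345
  -- iteration 9/12 --
  FD 4: (-1.692,13.591) -> (2.172,12.556) [heading=345, draw]
  RT 30: heading 345 -> 315
  -- iteration 10/12 --
  FD 4: (2.172,12.556) -> (5,9.727) [heading=315, draw]
  RT 30: heading 315 -> 285
  -- iteration 11/12 --
  FD 4: (5,9.727) -> (6.035,5.864) [heading=285, draw]
  RT 30: heading 285 -> 255
  -- iteration 12/12 --
  FD 4: (6.035,5.864) -> (5,2) [heading=255, draw]
  RT 30: heading 255 -> 225
]
Final: pos=(5,2), heading=225, 12 segment(s) drawn

Start position: (5, 2)
Final position: (5, 2)
Distance = 0; < 1e-6 -> CLOSED

Answer: yes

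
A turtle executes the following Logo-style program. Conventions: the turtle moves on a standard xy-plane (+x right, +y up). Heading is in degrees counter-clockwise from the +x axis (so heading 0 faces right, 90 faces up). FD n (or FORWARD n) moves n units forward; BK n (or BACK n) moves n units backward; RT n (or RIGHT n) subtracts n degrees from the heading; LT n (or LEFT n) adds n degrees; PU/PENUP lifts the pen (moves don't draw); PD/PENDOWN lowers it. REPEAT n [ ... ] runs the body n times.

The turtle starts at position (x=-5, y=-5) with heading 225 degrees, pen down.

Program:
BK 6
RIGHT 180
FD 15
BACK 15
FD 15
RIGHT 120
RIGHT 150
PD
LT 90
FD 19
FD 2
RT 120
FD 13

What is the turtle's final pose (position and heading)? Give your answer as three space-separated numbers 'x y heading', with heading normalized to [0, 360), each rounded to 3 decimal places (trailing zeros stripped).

Answer: -8.365 7.557 105

Derivation:
Executing turtle program step by step:
Start: pos=(-5,-5), heading=225, pen down
BK 6: (-5,-5) -> (-0.757,-0.757) [heading=225, draw]
RT 180: heading 225 -> 45
FD 15: (-0.757,-0.757) -> (9.849,9.849) [heading=45, draw]
BK 15: (9.849,9.849) -> (-0.757,-0.757) [heading=45, draw]
FD 15: (-0.757,-0.757) -> (9.849,9.849) [heading=45, draw]
RT 120: heading 45 -> 285
RT 150: heading 285 -> 135
PD: pen down
LT 90: heading 135 -> 225
FD 19: (9.849,9.849) -> (-3.586,-3.586) [heading=225, draw]
FD 2: (-3.586,-3.586) -> (-5,-5) [heading=225, draw]
RT 120: heading 225 -> 105
FD 13: (-5,-5) -> (-8.365,7.557) [heading=105, draw]
Final: pos=(-8.365,7.557), heading=105, 7 segment(s) drawn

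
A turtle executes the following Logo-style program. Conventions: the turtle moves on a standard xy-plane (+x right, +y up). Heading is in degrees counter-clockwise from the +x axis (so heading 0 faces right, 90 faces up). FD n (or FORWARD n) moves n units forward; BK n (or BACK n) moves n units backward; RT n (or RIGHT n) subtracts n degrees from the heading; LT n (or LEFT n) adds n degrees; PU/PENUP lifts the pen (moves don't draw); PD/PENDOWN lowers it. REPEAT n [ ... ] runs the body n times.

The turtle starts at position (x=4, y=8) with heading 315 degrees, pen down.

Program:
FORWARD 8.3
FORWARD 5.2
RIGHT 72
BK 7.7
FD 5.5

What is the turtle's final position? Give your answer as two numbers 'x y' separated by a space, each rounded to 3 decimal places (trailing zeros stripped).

Executing turtle program step by step:
Start: pos=(4,8), heading=315, pen down
FD 8.3: (4,8) -> (9.869,2.131) [heading=315, draw]
FD 5.2: (9.869,2.131) -> (13.546,-1.546) [heading=315, draw]
RT 72: heading 315 -> 243
BK 7.7: (13.546,-1.546) -> (17.042,5.315) [heading=243, draw]
FD 5.5: (17.042,5.315) -> (14.545,0.414) [heading=243, draw]
Final: pos=(14.545,0.414), heading=243, 4 segment(s) drawn

Answer: 14.545 0.414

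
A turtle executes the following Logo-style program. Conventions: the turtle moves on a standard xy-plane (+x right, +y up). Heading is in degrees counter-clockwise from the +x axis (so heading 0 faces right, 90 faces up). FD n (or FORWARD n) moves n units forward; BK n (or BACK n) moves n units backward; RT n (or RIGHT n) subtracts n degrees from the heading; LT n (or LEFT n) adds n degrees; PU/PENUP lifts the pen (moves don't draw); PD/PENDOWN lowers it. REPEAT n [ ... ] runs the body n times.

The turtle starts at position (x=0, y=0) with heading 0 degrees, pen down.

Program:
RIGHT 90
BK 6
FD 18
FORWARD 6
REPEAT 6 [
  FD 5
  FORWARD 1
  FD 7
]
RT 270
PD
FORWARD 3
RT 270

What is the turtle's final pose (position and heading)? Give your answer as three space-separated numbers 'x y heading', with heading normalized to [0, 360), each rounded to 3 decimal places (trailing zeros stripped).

Answer: 3 -96 90

Derivation:
Executing turtle program step by step:
Start: pos=(0,0), heading=0, pen down
RT 90: heading 0 -> 270
BK 6: (0,0) -> (0,6) [heading=270, draw]
FD 18: (0,6) -> (0,-12) [heading=270, draw]
FD 6: (0,-12) -> (0,-18) [heading=270, draw]
REPEAT 6 [
  -- iteration 1/6 --
  FD 5: (0,-18) -> (0,-23) [heading=270, draw]
  FD 1: (0,-23) -> (0,-24) [heading=270, draw]
  FD 7: (0,-24) -> (0,-31) [heading=270, draw]
  -- iteration 2/6 --
  FD 5: (0,-31) -> (0,-36) [heading=270, draw]
  FD 1: (0,-36) -> (0,-37) [heading=270, draw]
  FD 7: (0,-37) -> (0,-44) [heading=270, draw]
  -- iteration 3/6 --
  FD 5: (0,-44) -> (0,-49) [heading=270, draw]
  FD 1: (0,-49) -> (0,-50) [heading=270, draw]
  FD 7: (0,-50) -> (0,-57) [heading=270, draw]
  -- iteration 4/6 --
  FD 5: (0,-57) -> (0,-62) [heading=270, draw]
  FD 1: (0,-62) -> (0,-63) [heading=270, draw]
  FD 7: (0,-63) -> (0,-70) [heading=270, draw]
  -- iteration 5/6 --
  FD 5: (0,-70) -> (0,-75) [heading=270, draw]
  FD 1: (0,-75) -> (0,-76) [heading=270, draw]
  FD 7: (0,-76) -> (0,-83) [heading=270, draw]
  -- iteration 6/6 --
  FD 5: (0,-83) -> (0,-88) [heading=270, draw]
  FD 1: (0,-88) -> (0,-89) [heading=270, draw]
  FD 7: (0,-89) -> (0,-96) [heading=270, draw]
]
RT 270: heading 270 -> 0
PD: pen down
FD 3: (0,-96) -> (3,-96) [heading=0, draw]
RT 270: heading 0 -> 90
Final: pos=(3,-96), heading=90, 22 segment(s) drawn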